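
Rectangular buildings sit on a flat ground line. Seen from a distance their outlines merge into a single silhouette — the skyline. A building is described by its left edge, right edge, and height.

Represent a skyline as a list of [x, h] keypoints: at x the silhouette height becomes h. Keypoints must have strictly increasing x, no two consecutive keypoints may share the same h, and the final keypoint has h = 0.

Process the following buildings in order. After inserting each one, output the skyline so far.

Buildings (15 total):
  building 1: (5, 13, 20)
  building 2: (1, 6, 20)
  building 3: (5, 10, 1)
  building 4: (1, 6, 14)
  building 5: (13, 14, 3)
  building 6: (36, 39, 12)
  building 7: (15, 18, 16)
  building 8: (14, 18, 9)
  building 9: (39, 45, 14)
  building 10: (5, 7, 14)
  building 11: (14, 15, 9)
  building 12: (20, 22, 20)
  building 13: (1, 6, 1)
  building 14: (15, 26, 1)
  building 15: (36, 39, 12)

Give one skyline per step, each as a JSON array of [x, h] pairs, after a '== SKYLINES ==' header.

== SKYLINES ==
[[5,20],[13,0]]
[[1,20],[13,0]]
[[1,20],[13,0]]
[[1,20],[13,0]]
[[1,20],[13,3],[14,0]]
[[1,20],[13,3],[14,0],[36,12],[39,0]]
[[1,20],[13,3],[14,0],[15,16],[18,0],[36,12],[39,0]]
[[1,20],[13,3],[14,9],[15,16],[18,0],[36,12],[39,0]]
[[1,20],[13,3],[14,9],[15,16],[18,0],[36,12],[39,14],[45,0]]
[[1,20],[13,3],[14,9],[15,16],[18,0],[36,12],[39,14],[45,0]]
[[1,20],[13,3],[14,9],[15,16],[18,0],[36,12],[39,14],[45,0]]
[[1,20],[13,3],[14,9],[15,16],[18,0],[20,20],[22,0],[36,12],[39,14],[45,0]]
[[1,20],[13,3],[14,9],[15,16],[18,0],[20,20],[22,0],[36,12],[39,14],[45,0]]
[[1,20],[13,3],[14,9],[15,16],[18,1],[20,20],[22,1],[26,0],[36,12],[39,14],[45,0]]
[[1,20],[13,3],[14,9],[15,16],[18,1],[20,20],[22,1],[26,0],[36,12],[39,14],[45,0]]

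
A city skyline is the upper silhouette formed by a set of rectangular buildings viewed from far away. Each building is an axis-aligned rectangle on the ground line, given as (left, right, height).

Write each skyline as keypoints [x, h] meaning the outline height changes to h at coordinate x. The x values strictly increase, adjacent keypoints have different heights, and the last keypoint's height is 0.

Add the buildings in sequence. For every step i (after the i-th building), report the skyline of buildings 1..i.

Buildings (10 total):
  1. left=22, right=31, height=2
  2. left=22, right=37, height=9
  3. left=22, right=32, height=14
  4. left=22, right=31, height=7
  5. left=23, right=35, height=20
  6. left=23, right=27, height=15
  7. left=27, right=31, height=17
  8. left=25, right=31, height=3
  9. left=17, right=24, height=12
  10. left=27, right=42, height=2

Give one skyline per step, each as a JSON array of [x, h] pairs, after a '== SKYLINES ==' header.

== SKYLINES ==
[[22,2],[31,0]]
[[22,9],[37,0]]
[[22,14],[32,9],[37,0]]
[[22,14],[32,9],[37,0]]
[[22,14],[23,20],[35,9],[37,0]]
[[22,14],[23,20],[35,9],[37,0]]
[[22,14],[23,20],[35,9],[37,0]]
[[22,14],[23,20],[35,9],[37,0]]
[[17,12],[22,14],[23,20],[35,9],[37,0]]
[[17,12],[22,14],[23,20],[35,9],[37,2],[42,0]]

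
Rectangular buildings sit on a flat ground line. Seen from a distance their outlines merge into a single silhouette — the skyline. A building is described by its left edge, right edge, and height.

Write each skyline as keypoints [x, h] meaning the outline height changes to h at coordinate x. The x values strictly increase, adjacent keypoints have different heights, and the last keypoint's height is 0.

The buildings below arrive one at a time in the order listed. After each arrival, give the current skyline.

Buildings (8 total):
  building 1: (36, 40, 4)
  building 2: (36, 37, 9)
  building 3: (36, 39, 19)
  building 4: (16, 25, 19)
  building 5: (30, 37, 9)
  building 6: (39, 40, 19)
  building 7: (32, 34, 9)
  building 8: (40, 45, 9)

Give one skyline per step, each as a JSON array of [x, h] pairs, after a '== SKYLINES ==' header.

== SKYLINES ==
[[36,4],[40,0]]
[[36,9],[37,4],[40,0]]
[[36,19],[39,4],[40,0]]
[[16,19],[25,0],[36,19],[39,4],[40,0]]
[[16,19],[25,0],[30,9],[36,19],[39,4],[40,0]]
[[16,19],[25,0],[30,9],[36,19],[40,0]]
[[16,19],[25,0],[30,9],[36,19],[40,0]]
[[16,19],[25,0],[30,9],[36,19],[40,9],[45,0]]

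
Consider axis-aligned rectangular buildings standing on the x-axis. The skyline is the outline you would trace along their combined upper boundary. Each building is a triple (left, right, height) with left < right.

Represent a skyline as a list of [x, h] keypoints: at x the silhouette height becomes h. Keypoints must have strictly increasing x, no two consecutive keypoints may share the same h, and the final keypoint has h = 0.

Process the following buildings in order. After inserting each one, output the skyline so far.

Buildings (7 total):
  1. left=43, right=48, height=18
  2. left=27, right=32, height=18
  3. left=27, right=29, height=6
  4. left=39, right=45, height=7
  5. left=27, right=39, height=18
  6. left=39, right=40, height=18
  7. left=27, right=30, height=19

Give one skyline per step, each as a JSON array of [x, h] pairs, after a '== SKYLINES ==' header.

== SKYLINES ==
[[43,18],[48,0]]
[[27,18],[32,0],[43,18],[48,0]]
[[27,18],[32,0],[43,18],[48,0]]
[[27,18],[32,0],[39,7],[43,18],[48,0]]
[[27,18],[39,7],[43,18],[48,0]]
[[27,18],[40,7],[43,18],[48,0]]
[[27,19],[30,18],[40,7],[43,18],[48,0]]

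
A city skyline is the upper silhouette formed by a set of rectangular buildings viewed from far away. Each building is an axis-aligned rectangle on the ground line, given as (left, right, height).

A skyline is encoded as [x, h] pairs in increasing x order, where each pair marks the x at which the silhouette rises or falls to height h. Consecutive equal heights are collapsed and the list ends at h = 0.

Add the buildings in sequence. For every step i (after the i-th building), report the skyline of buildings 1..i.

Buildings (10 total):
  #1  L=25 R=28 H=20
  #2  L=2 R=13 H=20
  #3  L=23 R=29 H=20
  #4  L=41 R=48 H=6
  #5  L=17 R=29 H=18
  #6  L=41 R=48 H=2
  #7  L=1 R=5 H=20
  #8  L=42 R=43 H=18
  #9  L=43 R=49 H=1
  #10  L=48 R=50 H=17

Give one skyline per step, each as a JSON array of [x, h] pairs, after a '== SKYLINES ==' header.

== SKYLINES ==
[[25,20],[28,0]]
[[2,20],[13,0],[25,20],[28,0]]
[[2,20],[13,0],[23,20],[29,0]]
[[2,20],[13,0],[23,20],[29,0],[41,6],[48,0]]
[[2,20],[13,0],[17,18],[23,20],[29,0],[41,6],[48,0]]
[[2,20],[13,0],[17,18],[23,20],[29,0],[41,6],[48,0]]
[[1,20],[13,0],[17,18],[23,20],[29,0],[41,6],[48,0]]
[[1,20],[13,0],[17,18],[23,20],[29,0],[41,6],[42,18],[43,6],[48,0]]
[[1,20],[13,0],[17,18],[23,20],[29,0],[41,6],[42,18],[43,6],[48,1],[49,0]]
[[1,20],[13,0],[17,18],[23,20],[29,0],[41,6],[42,18],[43,6],[48,17],[50,0]]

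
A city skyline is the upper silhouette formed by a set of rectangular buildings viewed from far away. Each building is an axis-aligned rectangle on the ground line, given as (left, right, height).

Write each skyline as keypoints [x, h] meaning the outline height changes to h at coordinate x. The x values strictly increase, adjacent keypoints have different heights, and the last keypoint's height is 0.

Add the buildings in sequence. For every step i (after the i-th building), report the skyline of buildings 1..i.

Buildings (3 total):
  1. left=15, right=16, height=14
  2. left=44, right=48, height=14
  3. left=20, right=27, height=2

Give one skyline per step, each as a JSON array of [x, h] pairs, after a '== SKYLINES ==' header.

== SKYLINES ==
[[15,14],[16,0]]
[[15,14],[16,0],[44,14],[48,0]]
[[15,14],[16,0],[20,2],[27,0],[44,14],[48,0]]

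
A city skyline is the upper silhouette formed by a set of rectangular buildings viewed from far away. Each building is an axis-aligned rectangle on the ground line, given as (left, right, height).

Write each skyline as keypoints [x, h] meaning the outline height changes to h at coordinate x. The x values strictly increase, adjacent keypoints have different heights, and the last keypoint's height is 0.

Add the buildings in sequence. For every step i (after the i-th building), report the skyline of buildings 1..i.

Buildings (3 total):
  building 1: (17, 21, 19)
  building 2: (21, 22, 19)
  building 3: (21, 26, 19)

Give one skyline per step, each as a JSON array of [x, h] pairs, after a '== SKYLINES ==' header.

== SKYLINES ==
[[17,19],[21,0]]
[[17,19],[22,0]]
[[17,19],[26,0]]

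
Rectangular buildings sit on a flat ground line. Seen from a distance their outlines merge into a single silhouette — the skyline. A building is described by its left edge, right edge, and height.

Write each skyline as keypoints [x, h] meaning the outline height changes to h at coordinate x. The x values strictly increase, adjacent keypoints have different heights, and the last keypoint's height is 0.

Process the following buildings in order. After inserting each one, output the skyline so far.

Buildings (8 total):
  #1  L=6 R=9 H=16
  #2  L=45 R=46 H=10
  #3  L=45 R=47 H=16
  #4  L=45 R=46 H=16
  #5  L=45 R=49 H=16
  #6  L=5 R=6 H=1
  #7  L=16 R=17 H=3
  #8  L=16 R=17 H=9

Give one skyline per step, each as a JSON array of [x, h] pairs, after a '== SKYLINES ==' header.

== SKYLINES ==
[[6,16],[9,0]]
[[6,16],[9,0],[45,10],[46,0]]
[[6,16],[9,0],[45,16],[47,0]]
[[6,16],[9,0],[45,16],[47,0]]
[[6,16],[9,0],[45,16],[49,0]]
[[5,1],[6,16],[9,0],[45,16],[49,0]]
[[5,1],[6,16],[9,0],[16,3],[17,0],[45,16],[49,0]]
[[5,1],[6,16],[9,0],[16,9],[17,0],[45,16],[49,0]]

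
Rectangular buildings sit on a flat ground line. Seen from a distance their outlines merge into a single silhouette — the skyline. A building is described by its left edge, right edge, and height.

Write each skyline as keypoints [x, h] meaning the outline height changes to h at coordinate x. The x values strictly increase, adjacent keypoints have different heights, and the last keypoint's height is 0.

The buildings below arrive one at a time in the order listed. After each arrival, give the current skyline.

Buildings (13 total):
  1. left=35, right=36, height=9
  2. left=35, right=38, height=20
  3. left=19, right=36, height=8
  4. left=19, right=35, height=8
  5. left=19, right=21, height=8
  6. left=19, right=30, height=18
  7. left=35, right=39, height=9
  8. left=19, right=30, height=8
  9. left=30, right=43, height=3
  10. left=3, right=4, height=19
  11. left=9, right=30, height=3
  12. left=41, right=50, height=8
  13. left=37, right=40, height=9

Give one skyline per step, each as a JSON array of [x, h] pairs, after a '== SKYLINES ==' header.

== SKYLINES ==
[[35,9],[36,0]]
[[35,20],[38,0]]
[[19,8],[35,20],[38,0]]
[[19,8],[35,20],[38,0]]
[[19,8],[35,20],[38,0]]
[[19,18],[30,8],[35,20],[38,0]]
[[19,18],[30,8],[35,20],[38,9],[39,0]]
[[19,18],[30,8],[35,20],[38,9],[39,0]]
[[19,18],[30,8],[35,20],[38,9],[39,3],[43,0]]
[[3,19],[4,0],[19,18],[30,8],[35,20],[38,9],[39,3],[43,0]]
[[3,19],[4,0],[9,3],[19,18],[30,8],[35,20],[38,9],[39,3],[43,0]]
[[3,19],[4,0],[9,3],[19,18],[30,8],[35,20],[38,9],[39,3],[41,8],[50,0]]
[[3,19],[4,0],[9,3],[19,18],[30,8],[35,20],[38,9],[40,3],[41,8],[50,0]]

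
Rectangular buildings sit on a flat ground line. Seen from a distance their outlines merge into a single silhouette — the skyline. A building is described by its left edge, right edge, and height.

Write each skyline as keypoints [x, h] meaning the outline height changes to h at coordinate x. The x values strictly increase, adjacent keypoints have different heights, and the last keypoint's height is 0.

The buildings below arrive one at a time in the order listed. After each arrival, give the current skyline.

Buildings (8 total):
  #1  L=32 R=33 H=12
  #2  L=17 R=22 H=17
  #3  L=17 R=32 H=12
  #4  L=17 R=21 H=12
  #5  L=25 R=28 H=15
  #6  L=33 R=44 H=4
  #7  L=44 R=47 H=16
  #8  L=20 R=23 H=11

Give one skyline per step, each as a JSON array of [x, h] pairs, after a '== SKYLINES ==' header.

== SKYLINES ==
[[32,12],[33,0]]
[[17,17],[22,0],[32,12],[33,0]]
[[17,17],[22,12],[33,0]]
[[17,17],[22,12],[33,0]]
[[17,17],[22,12],[25,15],[28,12],[33,0]]
[[17,17],[22,12],[25,15],[28,12],[33,4],[44,0]]
[[17,17],[22,12],[25,15],[28,12],[33,4],[44,16],[47,0]]
[[17,17],[22,12],[25,15],[28,12],[33,4],[44,16],[47,0]]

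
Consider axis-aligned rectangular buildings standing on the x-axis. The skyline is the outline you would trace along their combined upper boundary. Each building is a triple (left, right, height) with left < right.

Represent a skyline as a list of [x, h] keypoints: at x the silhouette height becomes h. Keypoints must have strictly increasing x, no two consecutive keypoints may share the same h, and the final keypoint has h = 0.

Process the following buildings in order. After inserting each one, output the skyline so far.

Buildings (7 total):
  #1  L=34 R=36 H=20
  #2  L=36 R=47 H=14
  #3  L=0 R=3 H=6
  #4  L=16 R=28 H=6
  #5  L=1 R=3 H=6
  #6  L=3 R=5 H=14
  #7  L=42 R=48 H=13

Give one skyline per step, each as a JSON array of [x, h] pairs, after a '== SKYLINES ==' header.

== SKYLINES ==
[[34,20],[36,0]]
[[34,20],[36,14],[47,0]]
[[0,6],[3,0],[34,20],[36,14],[47,0]]
[[0,6],[3,0],[16,6],[28,0],[34,20],[36,14],[47,0]]
[[0,6],[3,0],[16,6],[28,0],[34,20],[36,14],[47,0]]
[[0,6],[3,14],[5,0],[16,6],[28,0],[34,20],[36,14],[47,0]]
[[0,6],[3,14],[5,0],[16,6],[28,0],[34,20],[36,14],[47,13],[48,0]]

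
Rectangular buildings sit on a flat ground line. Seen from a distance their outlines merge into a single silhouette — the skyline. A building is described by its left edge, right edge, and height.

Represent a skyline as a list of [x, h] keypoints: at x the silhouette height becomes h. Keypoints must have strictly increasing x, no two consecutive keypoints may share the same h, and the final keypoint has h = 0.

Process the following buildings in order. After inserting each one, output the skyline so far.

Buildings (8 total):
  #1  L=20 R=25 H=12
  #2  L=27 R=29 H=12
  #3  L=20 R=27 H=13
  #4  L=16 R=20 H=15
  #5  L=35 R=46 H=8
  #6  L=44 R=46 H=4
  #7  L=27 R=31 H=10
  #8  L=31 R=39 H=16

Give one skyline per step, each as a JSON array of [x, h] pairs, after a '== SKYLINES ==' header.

== SKYLINES ==
[[20,12],[25,0]]
[[20,12],[25,0],[27,12],[29,0]]
[[20,13],[27,12],[29,0]]
[[16,15],[20,13],[27,12],[29,0]]
[[16,15],[20,13],[27,12],[29,0],[35,8],[46,0]]
[[16,15],[20,13],[27,12],[29,0],[35,8],[46,0]]
[[16,15],[20,13],[27,12],[29,10],[31,0],[35,8],[46,0]]
[[16,15],[20,13],[27,12],[29,10],[31,16],[39,8],[46,0]]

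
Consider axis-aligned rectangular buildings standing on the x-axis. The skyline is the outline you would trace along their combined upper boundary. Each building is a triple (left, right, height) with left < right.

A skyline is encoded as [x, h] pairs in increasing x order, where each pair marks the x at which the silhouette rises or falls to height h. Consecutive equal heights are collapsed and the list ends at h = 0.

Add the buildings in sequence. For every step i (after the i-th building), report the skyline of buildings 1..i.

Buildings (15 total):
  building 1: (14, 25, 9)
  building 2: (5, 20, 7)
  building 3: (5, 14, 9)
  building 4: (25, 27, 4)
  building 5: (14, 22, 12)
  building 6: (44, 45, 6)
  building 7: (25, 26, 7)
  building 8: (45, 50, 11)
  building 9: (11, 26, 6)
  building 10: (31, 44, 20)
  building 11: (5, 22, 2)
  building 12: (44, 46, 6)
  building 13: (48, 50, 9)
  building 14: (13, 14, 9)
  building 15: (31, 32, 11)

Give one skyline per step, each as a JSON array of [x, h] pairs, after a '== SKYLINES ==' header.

== SKYLINES ==
[[14,9],[25,0]]
[[5,7],[14,9],[25,0]]
[[5,9],[25,0]]
[[5,9],[25,4],[27,0]]
[[5,9],[14,12],[22,9],[25,4],[27,0]]
[[5,9],[14,12],[22,9],[25,4],[27,0],[44,6],[45,0]]
[[5,9],[14,12],[22,9],[25,7],[26,4],[27,0],[44,6],[45,0]]
[[5,9],[14,12],[22,9],[25,7],[26,4],[27,0],[44,6],[45,11],[50,0]]
[[5,9],[14,12],[22,9],[25,7],[26,4],[27,0],[44,6],[45,11],[50,0]]
[[5,9],[14,12],[22,9],[25,7],[26,4],[27,0],[31,20],[44,6],[45,11],[50,0]]
[[5,9],[14,12],[22,9],[25,7],[26,4],[27,0],[31,20],[44,6],[45,11],[50,0]]
[[5,9],[14,12],[22,9],[25,7],[26,4],[27,0],[31,20],[44,6],[45,11],[50,0]]
[[5,9],[14,12],[22,9],[25,7],[26,4],[27,0],[31,20],[44,6],[45,11],[50,0]]
[[5,9],[14,12],[22,9],[25,7],[26,4],[27,0],[31,20],[44,6],[45,11],[50,0]]
[[5,9],[14,12],[22,9],[25,7],[26,4],[27,0],[31,20],[44,6],[45,11],[50,0]]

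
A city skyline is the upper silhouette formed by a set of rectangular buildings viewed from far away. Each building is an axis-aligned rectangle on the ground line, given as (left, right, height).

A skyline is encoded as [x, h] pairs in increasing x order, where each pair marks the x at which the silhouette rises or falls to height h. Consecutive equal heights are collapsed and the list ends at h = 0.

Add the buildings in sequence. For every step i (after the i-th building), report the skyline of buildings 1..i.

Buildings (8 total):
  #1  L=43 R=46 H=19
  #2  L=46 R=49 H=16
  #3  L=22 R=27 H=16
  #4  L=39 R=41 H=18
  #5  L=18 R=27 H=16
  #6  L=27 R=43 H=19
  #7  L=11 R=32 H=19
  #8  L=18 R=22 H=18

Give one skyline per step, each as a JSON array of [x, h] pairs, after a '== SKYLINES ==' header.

== SKYLINES ==
[[43,19],[46,0]]
[[43,19],[46,16],[49,0]]
[[22,16],[27,0],[43,19],[46,16],[49,0]]
[[22,16],[27,0],[39,18],[41,0],[43,19],[46,16],[49,0]]
[[18,16],[27,0],[39,18],[41,0],[43,19],[46,16],[49,0]]
[[18,16],[27,19],[46,16],[49,0]]
[[11,19],[46,16],[49,0]]
[[11,19],[46,16],[49,0]]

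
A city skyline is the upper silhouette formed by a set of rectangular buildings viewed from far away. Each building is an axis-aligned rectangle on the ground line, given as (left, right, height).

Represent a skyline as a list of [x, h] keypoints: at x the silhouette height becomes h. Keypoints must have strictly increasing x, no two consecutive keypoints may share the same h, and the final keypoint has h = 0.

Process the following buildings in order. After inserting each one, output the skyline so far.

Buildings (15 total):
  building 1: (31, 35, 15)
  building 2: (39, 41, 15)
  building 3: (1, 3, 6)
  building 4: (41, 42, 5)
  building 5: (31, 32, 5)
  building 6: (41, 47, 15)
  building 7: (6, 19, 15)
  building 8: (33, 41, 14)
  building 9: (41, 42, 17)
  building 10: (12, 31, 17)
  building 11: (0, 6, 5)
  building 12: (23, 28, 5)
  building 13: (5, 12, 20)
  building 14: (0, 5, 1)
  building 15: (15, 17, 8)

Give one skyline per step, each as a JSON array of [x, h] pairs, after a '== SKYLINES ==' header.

== SKYLINES ==
[[31,15],[35,0]]
[[31,15],[35,0],[39,15],[41,0]]
[[1,6],[3,0],[31,15],[35,0],[39,15],[41,0]]
[[1,6],[3,0],[31,15],[35,0],[39,15],[41,5],[42,0]]
[[1,6],[3,0],[31,15],[35,0],[39,15],[41,5],[42,0]]
[[1,6],[3,0],[31,15],[35,0],[39,15],[47,0]]
[[1,6],[3,0],[6,15],[19,0],[31,15],[35,0],[39,15],[47,0]]
[[1,6],[3,0],[6,15],[19,0],[31,15],[35,14],[39,15],[47,0]]
[[1,6],[3,0],[6,15],[19,0],[31,15],[35,14],[39,15],[41,17],[42,15],[47,0]]
[[1,6],[3,0],[6,15],[12,17],[31,15],[35,14],[39,15],[41,17],[42,15],[47,0]]
[[0,5],[1,6],[3,5],[6,15],[12,17],[31,15],[35,14],[39,15],[41,17],[42,15],[47,0]]
[[0,5],[1,6],[3,5],[6,15],[12,17],[31,15],[35,14],[39,15],[41,17],[42,15],[47,0]]
[[0,5],[1,6],[3,5],[5,20],[12,17],[31,15],[35,14],[39,15],[41,17],[42,15],[47,0]]
[[0,5],[1,6],[3,5],[5,20],[12,17],[31,15],[35,14],[39,15],[41,17],[42,15],[47,0]]
[[0,5],[1,6],[3,5],[5,20],[12,17],[31,15],[35,14],[39,15],[41,17],[42,15],[47,0]]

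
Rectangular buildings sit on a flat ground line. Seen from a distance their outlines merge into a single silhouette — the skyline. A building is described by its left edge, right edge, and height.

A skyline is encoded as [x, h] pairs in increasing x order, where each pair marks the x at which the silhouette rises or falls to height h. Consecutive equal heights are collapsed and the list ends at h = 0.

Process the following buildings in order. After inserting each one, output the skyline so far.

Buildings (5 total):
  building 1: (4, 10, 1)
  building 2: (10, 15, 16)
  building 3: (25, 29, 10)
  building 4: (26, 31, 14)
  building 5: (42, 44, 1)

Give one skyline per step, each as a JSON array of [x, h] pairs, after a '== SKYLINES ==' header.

== SKYLINES ==
[[4,1],[10,0]]
[[4,1],[10,16],[15,0]]
[[4,1],[10,16],[15,0],[25,10],[29,0]]
[[4,1],[10,16],[15,0],[25,10],[26,14],[31,0]]
[[4,1],[10,16],[15,0],[25,10],[26,14],[31,0],[42,1],[44,0]]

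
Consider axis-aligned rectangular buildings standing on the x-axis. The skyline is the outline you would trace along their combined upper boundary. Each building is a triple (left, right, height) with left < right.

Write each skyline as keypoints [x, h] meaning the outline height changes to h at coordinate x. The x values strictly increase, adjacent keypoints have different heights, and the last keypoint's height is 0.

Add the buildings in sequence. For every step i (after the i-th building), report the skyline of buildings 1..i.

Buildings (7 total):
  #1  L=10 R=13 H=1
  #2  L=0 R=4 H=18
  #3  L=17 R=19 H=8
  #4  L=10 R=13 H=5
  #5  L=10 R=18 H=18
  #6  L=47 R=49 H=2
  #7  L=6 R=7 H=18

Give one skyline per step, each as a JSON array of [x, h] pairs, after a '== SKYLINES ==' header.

== SKYLINES ==
[[10,1],[13,0]]
[[0,18],[4,0],[10,1],[13,0]]
[[0,18],[4,0],[10,1],[13,0],[17,8],[19,0]]
[[0,18],[4,0],[10,5],[13,0],[17,8],[19,0]]
[[0,18],[4,0],[10,18],[18,8],[19,0]]
[[0,18],[4,0],[10,18],[18,8],[19,0],[47,2],[49,0]]
[[0,18],[4,0],[6,18],[7,0],[10,18],[18,8],[19,0],[47,2],[49,0]]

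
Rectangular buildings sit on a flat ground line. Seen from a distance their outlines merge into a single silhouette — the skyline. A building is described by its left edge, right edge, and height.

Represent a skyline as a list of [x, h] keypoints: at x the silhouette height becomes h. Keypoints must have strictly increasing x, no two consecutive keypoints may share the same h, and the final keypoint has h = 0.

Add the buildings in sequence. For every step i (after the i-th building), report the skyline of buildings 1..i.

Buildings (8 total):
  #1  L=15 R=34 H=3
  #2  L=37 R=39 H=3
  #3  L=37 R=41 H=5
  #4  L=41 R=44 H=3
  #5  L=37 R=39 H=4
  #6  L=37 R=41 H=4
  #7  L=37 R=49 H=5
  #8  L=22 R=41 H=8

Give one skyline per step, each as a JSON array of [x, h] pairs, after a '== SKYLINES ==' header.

== SKYLINES ==
[[15,3],[34,0]]
[[15,3],[34,0],[37,3],[39,0]]
[[15,3],[34,0],[37,5],[41,0]]
[[15,3],[34,0],[37,5],[41,3],[44,0]]
[[15,3],[34,0],[37,5],[41,3],[44,0]]
[[15,3],[34,0],[37,5],[41,3],[44,0]]
[[15,3],[34,0],[37,5],[49,0]]
[[15,3],[22,8],[41,5],[49,0]]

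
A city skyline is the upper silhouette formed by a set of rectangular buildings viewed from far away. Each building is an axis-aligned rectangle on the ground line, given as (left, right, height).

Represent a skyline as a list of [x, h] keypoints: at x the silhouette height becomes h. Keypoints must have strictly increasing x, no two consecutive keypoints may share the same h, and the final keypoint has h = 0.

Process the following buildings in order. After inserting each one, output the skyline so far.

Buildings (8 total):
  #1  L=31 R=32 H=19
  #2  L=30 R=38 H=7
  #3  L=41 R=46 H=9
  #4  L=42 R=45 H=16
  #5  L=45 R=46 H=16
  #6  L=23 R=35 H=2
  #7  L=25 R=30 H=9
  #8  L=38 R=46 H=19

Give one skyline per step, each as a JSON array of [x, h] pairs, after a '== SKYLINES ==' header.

== SKYLINES ==
[[31,19],[32,0]]
[[30,7],[31,19],[32,7],[38,0]]
[[30,7],[31,19],[32,7],[38,0],[41,9],[46,0]]
[[30,7],[31,19],[32,7],[38,0],[41,9],[42,16],[45,9],[46,0]]
[[30,7],[31,19],[32,7],[38,0],[41,9],[42,16],[46,0]]
[[23,2],[30,7],[31,19],[32,7],[38,0],[41,9],[42,16],[46,0]]
[[23,2],[25,9],[30,7],[31,19],[32,7],[38,0],[41,9],[42,16],[46,0]]
[[23,2],[25,9],[30,7],[31,19],[32,7],[38,19],[46,0]]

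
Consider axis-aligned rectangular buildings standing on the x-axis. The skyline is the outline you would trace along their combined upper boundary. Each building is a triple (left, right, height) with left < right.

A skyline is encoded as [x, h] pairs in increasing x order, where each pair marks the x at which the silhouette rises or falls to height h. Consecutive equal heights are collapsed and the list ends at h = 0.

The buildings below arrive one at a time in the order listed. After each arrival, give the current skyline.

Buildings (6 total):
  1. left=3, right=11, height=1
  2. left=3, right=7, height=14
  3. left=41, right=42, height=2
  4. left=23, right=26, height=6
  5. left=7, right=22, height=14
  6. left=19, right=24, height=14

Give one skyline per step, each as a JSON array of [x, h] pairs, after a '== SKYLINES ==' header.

== SKYLINES ==
[[3,1],[11,0]]
[[3,14],[7,1],[11,0]]
[[3,14],[7,1],[11,0],[41,2],[42,0]]
[[3,14],[7,1],[11,0],[23,6],[26,0],[41,2],[42,0]]
[[3,14],[22,0],[23,6],[26,0],[41,2],[42,0]]
[[3,14],[24,6],[26,0],[41,2],[42,0]]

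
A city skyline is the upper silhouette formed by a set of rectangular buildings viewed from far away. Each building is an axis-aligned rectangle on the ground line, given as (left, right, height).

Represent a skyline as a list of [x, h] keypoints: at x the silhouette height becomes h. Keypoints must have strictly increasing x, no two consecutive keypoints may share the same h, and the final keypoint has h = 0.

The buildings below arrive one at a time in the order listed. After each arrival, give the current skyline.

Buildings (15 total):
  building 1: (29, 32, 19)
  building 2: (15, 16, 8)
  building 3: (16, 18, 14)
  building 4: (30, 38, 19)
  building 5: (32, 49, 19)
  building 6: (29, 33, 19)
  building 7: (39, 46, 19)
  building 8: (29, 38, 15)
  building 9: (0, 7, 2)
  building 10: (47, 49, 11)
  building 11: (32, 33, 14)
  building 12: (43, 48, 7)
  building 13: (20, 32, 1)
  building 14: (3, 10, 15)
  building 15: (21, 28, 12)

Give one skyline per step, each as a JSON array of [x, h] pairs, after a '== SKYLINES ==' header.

== SKYLINES ==
[[29,19],[32,0]]
[[15,8],[16,0],[29,19],[32,0]]
[[15,8],[16,14],[18,0],[29,19],[32,0]]
[[15,8],[16,14],[18,0],[29,19],[38,0]]
[[15,8],[16,14],[18,0],[29,19],[49,0]]
[[15,8],[16,14],[18,0],[29,19],[49,0]]
[[15,8],[16,14],[18,0],[29,19],[49,0]]
[[15,8],[16,14],[18,0],[29,19],[49,0]]
[[0,2],[7,0],[15,8],[16,14],[18,0],[29,19],[49,0]]
[[0,2],[7,0],[15,8],[16,14],[18,0],[29,19],[49,0]]
[[0,2],[7,0],[15,8],[16,14],[18,0],[29,19],[49,0]]
[[0,2],[7,0],[15,8],[16,14],[18,0],[29,19],[49,0]]
[[0,2],[7,0],[15,8],[16,14],[18,0],[20,1],[29,19],[49,0]]
[[0,2],[3,15],[10,0],[15,8],[16,14],[18,0],[20,1],[29,19],[49,0]]
[[0,2],[3,15],[10,0],[15,8],[16,14],[18,0],[20,1],[21,12],[28,1],[29,19],[49,0]]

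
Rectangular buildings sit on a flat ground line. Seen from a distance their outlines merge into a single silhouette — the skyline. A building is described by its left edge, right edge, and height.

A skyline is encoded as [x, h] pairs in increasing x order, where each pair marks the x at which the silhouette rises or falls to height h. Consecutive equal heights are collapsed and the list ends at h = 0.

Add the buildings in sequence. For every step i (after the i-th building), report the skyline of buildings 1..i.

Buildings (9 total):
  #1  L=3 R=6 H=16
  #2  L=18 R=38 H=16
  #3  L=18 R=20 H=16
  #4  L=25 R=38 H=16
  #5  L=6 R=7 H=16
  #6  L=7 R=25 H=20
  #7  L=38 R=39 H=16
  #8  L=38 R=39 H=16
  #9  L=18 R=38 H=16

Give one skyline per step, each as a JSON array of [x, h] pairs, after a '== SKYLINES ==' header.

== SKYLINES ==
[[3,16],[6,0]]
[[3,16],[6,0],[18,16],[38,0]]
[[3,16],[6,0],[18,16],[38,0]]
[[3,16],[6,0],[18,16],[38,0]]
[[3,16],[7,0],[18,16],[38,0]]
[[3,16],[7,20],[25,16],[38,0]]
[[3,16],[7,20],[25,16],[39,0]]
[[3,16],[7,20],[25,16],[39,0]]
[[3,16],[7,20],[25,16],[39,0]]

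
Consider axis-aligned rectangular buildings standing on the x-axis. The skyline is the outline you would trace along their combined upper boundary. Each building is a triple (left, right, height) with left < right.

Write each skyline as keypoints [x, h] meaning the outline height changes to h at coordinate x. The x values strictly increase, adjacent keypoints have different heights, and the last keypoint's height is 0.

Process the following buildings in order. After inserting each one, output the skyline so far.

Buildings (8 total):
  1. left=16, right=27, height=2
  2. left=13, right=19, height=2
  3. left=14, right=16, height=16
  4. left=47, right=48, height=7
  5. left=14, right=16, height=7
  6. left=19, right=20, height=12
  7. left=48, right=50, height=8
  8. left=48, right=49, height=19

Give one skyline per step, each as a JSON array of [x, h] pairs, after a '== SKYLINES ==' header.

== SKYLINES ==
[[16,2],[27,0]]
[[13,2],[27,0]]
[[13,2],[14,16],[16,2],[27,0]]
[[13,2],[14,16],[16,2],[27,0],[47,7],[48,0]]
[[13,2],[14,16],[16,2],[27,0],[47,7],[48,0]]
[[13,2],[14,16],[16,2],[19,12],[20,2],[27,0],[47,7],[48,0]]
[[13,2],[14,16],[16,2],[19,12],[20,2],[27,0],[47,7],[48,8],[50,0]]
[[13,2],[14,16],[16,2],[19,12],[20,2],[27,0],[47,7],[48,19],[49,8],[50,0]]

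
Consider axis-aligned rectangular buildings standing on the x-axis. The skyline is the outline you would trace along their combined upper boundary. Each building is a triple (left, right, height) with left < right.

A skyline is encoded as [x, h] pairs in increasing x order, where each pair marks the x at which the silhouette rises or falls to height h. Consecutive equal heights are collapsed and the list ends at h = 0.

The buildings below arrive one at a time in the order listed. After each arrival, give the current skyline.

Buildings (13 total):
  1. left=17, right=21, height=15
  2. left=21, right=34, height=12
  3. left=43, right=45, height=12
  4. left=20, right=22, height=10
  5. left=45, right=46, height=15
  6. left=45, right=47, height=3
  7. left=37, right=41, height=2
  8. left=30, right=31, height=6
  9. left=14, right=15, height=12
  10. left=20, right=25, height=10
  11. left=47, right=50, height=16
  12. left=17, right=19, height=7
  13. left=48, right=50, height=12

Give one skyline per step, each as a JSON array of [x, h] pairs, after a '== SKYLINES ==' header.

== SKYLINES ==
[[17,15],[21,0]]
[[17,15],[21,12],[34,0]]
[[17,15],[21,12],[34,0],[43,12],[45,0]]
[[17,15],[21,12],[34,0],[43,12],[45,0]]
[[17,15],[21,12],[34,0],[43,12],[45,15],[46,0]]
[[17,15],[21,12],[34,0],[43,12],[45,15],[46,3],[47,0]]
[[17,15],[21,12],[34,0],[37,2],[41,0],[43,12],[45,15],[46,3],[47,0]]
[[17,15],[21,12],[34,0],[37,2],[41,0],[43,12],[45,15],[46,3],[47,0]]
[[14,12],[15,0],[17,15],[21,12],[34,0],[37,2],[41,0],[43,12],[45,15],[46,3],[47,0]]
[[14,12],[15,0],[17,15],[21,12],[34,0],[37,2],[41,0],[43,12],[45,15],[46,3],[47,0]]
[[14,12],[15,0],[17,15],[21,12],[34,0],[37,2],[41,0],[43,12],[45,15],[46,3],[47,16],[50,0]]
[[14,12],[15,0],[17,15],[21,12],[34,0],[37,2],[41,0],[43,12],[45,15],[46,3],[47,16],[50,0]]
[[14,12],[15,0],[17,15],[21,12],[34,0],[37,2],[41,0],[43,12],[45,15],[46,3],[47,16],[50,0]]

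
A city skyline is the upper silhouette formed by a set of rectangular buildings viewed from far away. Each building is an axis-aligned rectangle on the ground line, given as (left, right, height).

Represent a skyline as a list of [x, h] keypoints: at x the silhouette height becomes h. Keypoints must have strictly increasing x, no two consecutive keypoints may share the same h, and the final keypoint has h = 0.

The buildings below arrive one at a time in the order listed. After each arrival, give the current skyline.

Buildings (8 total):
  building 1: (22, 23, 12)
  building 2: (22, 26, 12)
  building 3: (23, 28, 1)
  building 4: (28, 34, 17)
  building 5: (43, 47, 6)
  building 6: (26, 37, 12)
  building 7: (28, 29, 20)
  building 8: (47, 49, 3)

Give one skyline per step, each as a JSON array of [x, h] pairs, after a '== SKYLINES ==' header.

== SKYLINES ==
[[22,12],[23,0]]
[[22,12],[26,0]]
[[22,12],[26,1],[28,0]]
[[22,12],[26,1],[28,17],[34,0]]
[[22,12],[26,1],[28,17],[34,0],[43,6],[47,0]]
[[22,12],[28,17],[34,12],[37,0],[43,6],[47,0]]
[[22,12],[28,20],[29,17],[34,12],[37,0],[43,6],[47,0]]
[[22,12],[28,20],[29,17],[34,12],[37,0],[43,6],[47,3],[49,0]]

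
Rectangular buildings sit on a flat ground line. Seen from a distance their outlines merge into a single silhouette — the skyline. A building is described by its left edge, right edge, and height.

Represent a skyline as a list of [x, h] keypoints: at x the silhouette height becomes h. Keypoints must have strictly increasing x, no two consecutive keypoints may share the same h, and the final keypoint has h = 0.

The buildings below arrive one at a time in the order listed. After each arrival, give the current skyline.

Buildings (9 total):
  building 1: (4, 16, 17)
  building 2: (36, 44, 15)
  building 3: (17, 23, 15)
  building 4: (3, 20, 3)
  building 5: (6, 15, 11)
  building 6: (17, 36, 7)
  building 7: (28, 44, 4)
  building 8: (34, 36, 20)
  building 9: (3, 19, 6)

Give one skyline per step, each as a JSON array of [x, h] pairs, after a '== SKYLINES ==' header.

== SKYLINES ==
[[4,17],[16,0]]
[[4,17],[16,0],[36,15],[44,0]]
[[4,17],[16,0],[17,15],[23,0],[36,15],[44,0]]
[[3,3],[4,17],[16,3],[17,15],[23,0],[36,15],[44,0]]
[[3,3],[4,17],[16,3],[17,15],[23,0],[36,15],[44,0]]
[[3,3],[4,17],[16,3],[17,15],[23,7],[36,15],[44,0]]
[[3,3],[4,17],[16,3],[17,15],[23,7],[36,15],[44,0]]
[[3,3],[4,17],[16,3],[17,15],[23,7],[34,20],[36,15],[44,0]]
[[3,6],[4,17],[16,6],[17,15],[23,7],[34,20],[36,15],[44,0]]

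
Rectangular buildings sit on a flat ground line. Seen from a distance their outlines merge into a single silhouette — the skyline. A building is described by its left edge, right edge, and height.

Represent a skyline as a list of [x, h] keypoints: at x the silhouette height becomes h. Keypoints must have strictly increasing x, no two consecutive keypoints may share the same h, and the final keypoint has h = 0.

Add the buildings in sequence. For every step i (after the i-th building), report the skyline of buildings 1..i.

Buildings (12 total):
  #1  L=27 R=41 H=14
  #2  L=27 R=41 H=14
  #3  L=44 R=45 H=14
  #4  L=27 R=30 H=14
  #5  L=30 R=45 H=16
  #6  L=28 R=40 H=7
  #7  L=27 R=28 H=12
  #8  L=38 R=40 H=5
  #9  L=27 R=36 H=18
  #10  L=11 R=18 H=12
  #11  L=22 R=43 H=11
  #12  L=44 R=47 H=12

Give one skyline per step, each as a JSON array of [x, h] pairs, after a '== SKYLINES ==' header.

== SKYLINES ==
[[27,14],[41,0]]
[[27,14],[41,0]]
[[27,14],[41,0],[44,14],[45,0]]
[[27,14],[41,0],[44,14],[45,0]]
[[27,14],[30,16],[45,0]]
[[27,14],[30,16],[45,0]]
[[27,14],[30,16],[45,0]]
[[27,14],[30,16],[45,0]]
[[27,18],[36,16],[45,0]]
[[11,12],[18,0],[27,18],[36,16],[45,0]]
[[11,12],[18,0],[22,11],[27,18],[36,16],[45,0]]
[[11,12],[18,0],[22,11],[27,18],[36,16],[45,12],[47,0]]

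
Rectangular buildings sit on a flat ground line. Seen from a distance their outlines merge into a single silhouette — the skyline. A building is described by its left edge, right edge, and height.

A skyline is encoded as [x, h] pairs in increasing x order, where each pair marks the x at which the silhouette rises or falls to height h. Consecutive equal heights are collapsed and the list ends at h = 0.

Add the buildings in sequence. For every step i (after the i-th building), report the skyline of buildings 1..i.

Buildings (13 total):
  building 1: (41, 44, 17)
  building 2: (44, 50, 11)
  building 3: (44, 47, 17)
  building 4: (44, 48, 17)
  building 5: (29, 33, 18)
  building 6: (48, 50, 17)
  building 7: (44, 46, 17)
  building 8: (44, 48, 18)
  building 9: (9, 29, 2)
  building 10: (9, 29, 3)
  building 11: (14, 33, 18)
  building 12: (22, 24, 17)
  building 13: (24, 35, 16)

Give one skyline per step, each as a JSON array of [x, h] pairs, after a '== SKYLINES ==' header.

== SKYLINES ==
[[41,17],[44,0]]
[[41,17],[44,11],[50,0]]
[[41,17],[47,11],[50,0]]
[[41,17],[48,11],[50,0]]
[[29,18],[33,0],[41,17],[48,11],[50,0]]
[[29,18],[33,0],[41,17],[50,0]]
[[29,18],[33,0],[41,17],[50,0]]
[[29,18],[33,0],[41,17],[44,18],[48,17],[50,0]]
[[9,2],[29,18],[33,0],[41,17],[44,18],[48,17],[50,0]]
[[9,3],[29,18],[33,0],[41,17],[44,18],[48,17],[50,0]]
[[9,3],[14,18],[33,0],[41,17],[44,18],[48,17],[50,0]]
[[9,3],[14,18],[33,0],[41,17],[44,18],[48,17],[50,0]]
[[9,3],[14,18],[33,16],[35,0],[41,17],[44,18],[48,17],[50,0]]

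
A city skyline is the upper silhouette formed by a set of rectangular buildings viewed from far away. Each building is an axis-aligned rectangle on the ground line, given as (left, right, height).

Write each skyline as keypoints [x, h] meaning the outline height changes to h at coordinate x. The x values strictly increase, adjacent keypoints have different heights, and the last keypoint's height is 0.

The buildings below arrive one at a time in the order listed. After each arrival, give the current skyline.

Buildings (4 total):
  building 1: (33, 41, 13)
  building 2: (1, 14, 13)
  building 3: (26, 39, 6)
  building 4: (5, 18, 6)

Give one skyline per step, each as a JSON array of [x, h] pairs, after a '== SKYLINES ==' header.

== SKYLINES ==
[[33,13],[41,0]]
[[1,13],[14,0],[33,13],[41,0]]
[[1,13],[14,0],[26,6],[33,13],[41,0]]
[[1,13],[14,6],[18,0],[26,6],[33,13],[41,0]]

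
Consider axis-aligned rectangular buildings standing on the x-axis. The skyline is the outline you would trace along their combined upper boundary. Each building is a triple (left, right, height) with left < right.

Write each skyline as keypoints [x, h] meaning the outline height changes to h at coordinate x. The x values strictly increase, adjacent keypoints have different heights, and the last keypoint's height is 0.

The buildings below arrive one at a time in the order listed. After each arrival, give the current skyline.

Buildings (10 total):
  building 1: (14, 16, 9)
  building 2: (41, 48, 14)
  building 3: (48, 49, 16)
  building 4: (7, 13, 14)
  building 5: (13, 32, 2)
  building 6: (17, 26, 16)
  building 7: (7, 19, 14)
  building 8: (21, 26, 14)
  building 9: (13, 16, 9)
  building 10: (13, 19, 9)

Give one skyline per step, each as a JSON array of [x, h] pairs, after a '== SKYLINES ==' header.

== SKYLINES ==
[[14,9],[16,0]]
[[14,9],[16,0],[41,14],[48,0]]
[[14,9],[16,0],[41,14],[48,16],[49,0]]
[[7,14],[13,0],[14,9],[16,0],[41,14],[48,16],[49,0]]
[[7,14],[13,2],[14,9],[16,2],[32,0],[41,14],[48,16],[49,0]]
[[7,14],[13,2],[14,9],[16,2],[17,16],[26,2],[32,0],[41,14],[48,16],[49,0]]
[[7,14],[17,16],[26,2],[32,0],[41,14],[48,16],[49,0]]
[[7,14],[17,16],[26,2],[32,0],[41,14],[48,16],[49,0]]
[[7,14],[17,16],[26,2],[32,0],[41,14],[48,16],[49,0]]
[[7,14],[17,16],[26,2],[32,0],[41,14],[48,16],[49,0]]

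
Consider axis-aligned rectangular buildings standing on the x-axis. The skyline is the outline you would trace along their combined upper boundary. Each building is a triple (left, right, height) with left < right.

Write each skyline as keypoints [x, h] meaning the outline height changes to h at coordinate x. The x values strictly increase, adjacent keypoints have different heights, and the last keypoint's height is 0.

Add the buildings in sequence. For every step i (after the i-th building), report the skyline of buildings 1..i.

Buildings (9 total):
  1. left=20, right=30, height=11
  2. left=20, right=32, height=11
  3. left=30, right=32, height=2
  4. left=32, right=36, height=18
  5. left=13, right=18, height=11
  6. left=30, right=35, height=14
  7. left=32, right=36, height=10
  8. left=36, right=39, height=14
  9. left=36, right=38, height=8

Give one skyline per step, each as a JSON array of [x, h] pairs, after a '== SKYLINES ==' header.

== SKYLINES ==
[[20,11],[30,0]]
[[20,11],[32,0]]
[[20,11],[32,0]]
[[20,11],[32,18],[36,0]]
[[13,11],[18,0],[20,11],[32,18],[36,0]]
[[13,11],[18,0],[20,11],[30,14],[32,18],[36,0]]
[[13,11],[18,0],[20,11],[30,14],[32,18],[36,0]]
[[13,11],[18,0],[20,11],[30,14],[32,18],[36,14],[39,0]]
[[13,11],[18,0],[20,11],[30,14],[32,18],[36,14],[39,0]]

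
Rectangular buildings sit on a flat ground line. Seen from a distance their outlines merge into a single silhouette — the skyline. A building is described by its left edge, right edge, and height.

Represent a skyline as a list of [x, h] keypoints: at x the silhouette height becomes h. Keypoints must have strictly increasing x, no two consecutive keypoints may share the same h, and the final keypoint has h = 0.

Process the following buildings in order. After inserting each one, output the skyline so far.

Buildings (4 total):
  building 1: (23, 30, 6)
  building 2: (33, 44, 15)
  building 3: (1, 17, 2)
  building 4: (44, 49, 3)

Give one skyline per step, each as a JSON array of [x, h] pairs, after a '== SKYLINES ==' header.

== SKYLINES ==
[[23,6],[30,0]]
[[23,6],[30,0],[33,15],[44,0]]
[[1,2],[17,0],[23,6],[30,0],[33,15],[44,0]]
[[1,2],[17,0],[23,6],[30,0],[33,15],[44,3],[49,0]]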